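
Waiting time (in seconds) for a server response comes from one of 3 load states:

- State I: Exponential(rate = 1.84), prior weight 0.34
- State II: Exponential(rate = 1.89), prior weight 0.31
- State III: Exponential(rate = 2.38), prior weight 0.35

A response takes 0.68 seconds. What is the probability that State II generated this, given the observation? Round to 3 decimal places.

Apply Bayes' rule: the posterior for each component is proportional to its prior times its likelihood at x.
Component likelihoods at x = 0.68 seconds:
  p_I = 0.526537
  p_II = 0.522765
  p_III = 0.471753
Multiply by the mixture weights:
  P(Z=I)·p_I = 0.34 × 0.526537 = 0.179022
  P(Z=II)·p_II = 0.31 × 0.522765 = 0.162057
  P(Z=III)·p_III = 0.35 × 0.471753 = 0.165114
Denominator: 0.179022 + 0.162057 + 0.165114 = 0.506193
P(State II | x) = 0.162057 / 0.506193 ≈ 0.320

0.320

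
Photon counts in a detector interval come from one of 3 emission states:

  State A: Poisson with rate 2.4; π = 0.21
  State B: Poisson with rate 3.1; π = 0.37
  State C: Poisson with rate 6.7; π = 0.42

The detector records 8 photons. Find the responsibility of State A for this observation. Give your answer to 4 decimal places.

Posterior ∝ prior × likelihood, so P(k | x) ∝ π_k f_k(x); normalise over all components.
Evaluate each component's likelihood at the observed value:
  L_A = 0.00247664
  L_B = 0.00952928
  L_C = 0.123967
Multiply by the mixture weights:
  π_A·L_A = 0.21 × 0.00247664 = 0.000520094
  π_B·L_B = 0.37 × 0.00952928 = 0.00352583
  π_C·L_C = 0.42 × 0.123967 = 0.052066
Normaliser: 0.000520094 + 0.00352583 + 0.052066 = 0.0561119
P(State A | data) ≈ 0.0093

0.0093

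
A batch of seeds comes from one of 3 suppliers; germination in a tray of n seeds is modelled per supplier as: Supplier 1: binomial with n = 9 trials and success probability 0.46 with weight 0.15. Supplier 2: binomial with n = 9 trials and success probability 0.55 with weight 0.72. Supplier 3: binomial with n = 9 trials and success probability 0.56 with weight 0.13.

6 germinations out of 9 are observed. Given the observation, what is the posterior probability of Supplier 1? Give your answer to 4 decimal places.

Posterior ∝ prior × likelihood, so P(k | x) ∝ P(Z=k) f_k(x); normalise over all components.
Binomial probabilities:
  f_1 = 0.125316
  f_2 = 0.211881
  f_3 = 0.220681
Unnormalised posteriors:
  P(Z=1)·f_1 = 0.15 × 0.125316 = 0.0187974
  P(Z=2)·f_2 = 0.72 × 0.211881 = 0.152555
  P(Z=3)·f_3 = 0.13 × 0.220681 = 0.0286886
Evidence: 0.0187974 + 0.152555 + 0.0286886 = 0.200041
P(Supplier 1 | the observation) ≈ 0.0940

0.0940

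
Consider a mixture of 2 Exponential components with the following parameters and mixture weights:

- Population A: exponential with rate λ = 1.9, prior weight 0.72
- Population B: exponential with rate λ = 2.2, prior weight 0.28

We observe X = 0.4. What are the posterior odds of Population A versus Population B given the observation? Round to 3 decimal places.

Only the two components matter; the odds are (π_i f_i(x)) / (π_j f_j(x)).
Evaluate each component's likelihood at the observed value:
  L_A = 0.888566
  L_B = 0.912522
Odds = (0.72/0.28) × (0.888566/0.912522) = 2.57143 × 0.973747 ≈ 2.504

2.504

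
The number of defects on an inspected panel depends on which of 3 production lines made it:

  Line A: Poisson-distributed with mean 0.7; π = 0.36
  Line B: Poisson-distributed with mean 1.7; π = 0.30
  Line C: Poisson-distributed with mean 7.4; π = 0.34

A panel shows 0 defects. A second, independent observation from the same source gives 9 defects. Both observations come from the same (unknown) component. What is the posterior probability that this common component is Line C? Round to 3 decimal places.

By Bayes' theorem, P(k | x) = w_k f_k(x) / Σ_j w_j f_j(x).
Since both observations come from the same component, the likelihood for component k is f_k(x₁)·f_k(x₂).
  f_A = [e^(−0.7)·0.7^0/0! = 0.496585] × [5.52221e-08] = 2.74225e-08
  f_B = [e^(−1.7)·1.7^0/0! = 0.182684] × [5.97003e-05] = 1.09063e-05
  f_C = [e^(−7.4)·7.4^0/0! = 0.000611253] × [0.112084] = 6.85116e-05
Prior × likelihood for each component:
  w_A·f_A = 0.36 × 2.74225e-08 = 9.8721e-09
  w_B·f_B = 0.30 × 1.09063e-05 = 3.27188e-06
  w_C·f_C = 0.34 × 6.85116e-05 = 2.32939e-05
Sum: 9.8721e-09 + 3.27188e-06 + 2.32939e-05 = 2.65757e-05
P(Line C | x₁,x₂) = 2.32939e-05 / 2.65757e-05 ≈ 0.877

0.877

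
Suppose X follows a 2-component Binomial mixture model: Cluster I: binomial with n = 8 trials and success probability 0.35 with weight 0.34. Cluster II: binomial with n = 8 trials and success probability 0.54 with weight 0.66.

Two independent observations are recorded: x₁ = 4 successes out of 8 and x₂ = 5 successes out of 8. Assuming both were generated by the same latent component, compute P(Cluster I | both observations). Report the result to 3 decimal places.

By Bayes' theorem, P(k | x) = π_k f_k(x) / Σ_j π_j f_j(x).
Since both observations come from the same component, the likelihood for component k is f_k(x₁)·f_k(x₂).
  L_I = [C(8,4)·0.35^4·0.65^4 = 70·0.0150062·0.178506 = 0.18751] × [0.0807734] = 0.0151458
  L_II = [C(8,4)·0.54^4·0.46^4 = 70·0.0850306·0.0447746 = 0.266504] × [0.250282] = 0.0667014
Weight by the priors:
  π_I·L_I = 0.34 × 0.0151458 = 0.00514957
  π_II·L_II = 0.66 × 0.0667014 = 0.0440229
Normaliser: 0.00514957 + 0.0440229 = 0.0491725
P(Cluster I | x₁,x₂) ≈ 0.105

0.105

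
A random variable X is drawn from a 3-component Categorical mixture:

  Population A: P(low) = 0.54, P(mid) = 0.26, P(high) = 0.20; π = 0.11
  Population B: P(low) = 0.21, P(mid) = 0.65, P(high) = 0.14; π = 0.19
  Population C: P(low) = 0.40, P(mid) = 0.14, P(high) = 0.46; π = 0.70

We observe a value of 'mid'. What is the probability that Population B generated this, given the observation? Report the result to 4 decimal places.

By Bayes' theorem, P(k | x) = π_k f_k(x) / Σ_j π_j f_j(x).
Categorical probabilities:
  L_A = 0.26
  L_B = 0.65
  L_C = 0.14
Prior × likelihood for each component:
  π_A·L_A = 0.11 × 0.26 = 0.0286
  π_B·L_B = 0.19 × 0.65 = 0.1235
  π_C·L_C = 0.70 × 0.14 = 0.098
Marginal: 0.0286 + 0.1235 + 0.098 = 0.2501
P(Population B | the observation) = 0.1235 / 0.2501 ≈ 0.4938

0.4938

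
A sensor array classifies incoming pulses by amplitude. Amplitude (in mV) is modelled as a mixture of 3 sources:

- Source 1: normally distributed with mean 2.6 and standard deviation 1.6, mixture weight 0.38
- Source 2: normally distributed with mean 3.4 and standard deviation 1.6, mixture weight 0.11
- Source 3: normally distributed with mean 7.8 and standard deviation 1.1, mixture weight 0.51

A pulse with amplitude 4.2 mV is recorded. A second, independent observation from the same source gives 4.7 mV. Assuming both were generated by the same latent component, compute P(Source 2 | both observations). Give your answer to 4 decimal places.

Apply Bayes' rule: the posterior for each component is proportional to its prior times its likelihood at x.
Since both observations come from the same component, the likelihood for component k is f_k(x₁)·f_k(x₂).
  f_1 = [(1/(1.6·√(2π)))·exp(−(4.2−2.6)²/(2·1.6²)) = 0.249339·exp(-0.50000) = 0.151232] × [0.105371] = 0.0159354
  f_2 = [(1/(1.6·√(2π)))·exp(−(4.2−3.4)²/(2·1.6²)) = 0.249339·exp(-0.12500) = 0.220041] × [0.179242] = 0.0394405
  f_3 = [(1/(1.1·√(2π)))·exp(−(4.2−7.8)²/(2·1.1²)) = 0.362675·exp(-5.35537) = 0.00171281] × [0.00683757] = 1.17114e-05
Unnormalised posteriors:
  w_1·f_1 = 0.38 × 0.0159354 = 0.00605545
  w_2·f_2 = 0.11 × 0.0394405 = 0.00433845
  w_3·f_3 = 0.51 × 1.17114e-05 = 5.97284e-06
Denominator: 0.00605545 + 0.00433845 + 5.97284e-06 = 0.0103999
P(Source 2 | x₁, x₂) ≈ 0.4172

0.4172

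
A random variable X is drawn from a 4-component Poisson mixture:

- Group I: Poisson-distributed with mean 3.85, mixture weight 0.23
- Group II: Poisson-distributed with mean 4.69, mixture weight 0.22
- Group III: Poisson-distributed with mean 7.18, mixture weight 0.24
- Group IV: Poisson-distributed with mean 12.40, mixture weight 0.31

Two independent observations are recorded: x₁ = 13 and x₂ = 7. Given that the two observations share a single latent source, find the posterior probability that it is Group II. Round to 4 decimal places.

The responsibility of component k is π_k f_k(x) divided by Σ_j π_j f_j(x).
Since both observations come from the same component, the likelihood for component k is f_k(x₁)·f_k(x₂).
  L_I = [e^(−3.85)·3.85^13/13! = 0.000139533] × [0.0529372] = 7.38646e-06
  L_II = [e^(−4.69)·4.69^13/13! = 0.000783656] × [0.0909784] = 7.12958e-05
  L_III = [e^(−7.18)·7.18^13/13! = 0.0164855] × [0.148664] = 0.00245081
  L_IV = [e^(−12.40)·12.40^13/13! = 0.10838] × [0.0368358] = 0.00399227
Prior × likelihood for each component:
  π_I·L_I = 0.23 × 7.38646e-06 = 1.69889e-06
  π_II·L_II = 0.22 × 7.12958e-05 = 1.56851e-05
  π_III·L_III = 0.24 × 0.00245081 = 0.000588194
  π_IV·L_IV = 0.31 × 0.00399227 = 0.0012376
Marginal: 1.69889e-06 + 1.56851e-05 + 0.000588194 + 0.0012376 = 0.00184318
P(Group II | data) = 1.56851e-05 / 0.00184318 ≈ 0.0085

0.0085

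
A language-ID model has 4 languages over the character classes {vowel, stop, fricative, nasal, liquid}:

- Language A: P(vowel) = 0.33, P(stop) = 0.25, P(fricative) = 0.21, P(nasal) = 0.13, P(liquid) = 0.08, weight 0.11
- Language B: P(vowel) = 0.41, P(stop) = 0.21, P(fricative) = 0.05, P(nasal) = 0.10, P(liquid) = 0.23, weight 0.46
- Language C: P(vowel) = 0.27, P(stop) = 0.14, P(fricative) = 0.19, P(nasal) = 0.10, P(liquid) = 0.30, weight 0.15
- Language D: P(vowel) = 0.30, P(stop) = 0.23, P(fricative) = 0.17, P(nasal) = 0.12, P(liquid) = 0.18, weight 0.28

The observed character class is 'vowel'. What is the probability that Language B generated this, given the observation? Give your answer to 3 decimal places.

0.540

P(component k | x) = w_k·f_k(x) / marginal(x), where marginal(x) = Σ_j w_j·f_j(x).
Evaluate each component's likelihood at the observed value:
  f_A = P(vowel | comp) = 0.33
  f_B = P(vowel | comp) = 0.41
  f_C = P(vowel | comp) = 0.27
  f_D = P(vowel | comp) = 0.30
Weight by the priors:
  w_A·f_A = 0.11 × 0.33 = 0.0363
  w_B·f_B = 0.46 × 0.41 = 0.1886
  w_C·f_C = 0.15 × 0.27 = 0.0405
  w_D·f_D = 0.28 × 0.3 = 0.084
Marginal: 0.0363 + 0.1886 + 0.0405 + 0.084 = 0.3494
P(Language B | data) = 0.1886 / 0.3494 ≈ 0.540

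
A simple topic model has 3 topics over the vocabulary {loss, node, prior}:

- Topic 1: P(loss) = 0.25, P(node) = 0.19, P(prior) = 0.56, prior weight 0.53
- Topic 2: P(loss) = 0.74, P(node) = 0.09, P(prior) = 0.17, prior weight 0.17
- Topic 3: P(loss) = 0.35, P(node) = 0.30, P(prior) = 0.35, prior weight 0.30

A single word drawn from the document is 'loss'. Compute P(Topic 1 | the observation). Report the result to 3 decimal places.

By Bayes' theorem, P(k | x) = w_k f_k(x) / Σ_j w_j f_j(x).
Categorical probabilities:
  L_1 = P(loss | comp) = 0.25
  L_2 = P(loss | comp) = 0.74
  L_3 = P(loss | comp) = 0.35
Multiply by the mixture weights:
  w_1·L_1 = 0.53 × 0.25 = 0.1325
  w_2·L_2 = 0.17 × 0.74 = 0.1258
  w_3·L_3 = 0.30 × 0.35 = 0.105
Normaliser: 0.1325 + 0.1258 + 0.105 = 0.3633
P(Topic 1 | x) = 0.1325 / 0.3633 ≈ 0.365

0.365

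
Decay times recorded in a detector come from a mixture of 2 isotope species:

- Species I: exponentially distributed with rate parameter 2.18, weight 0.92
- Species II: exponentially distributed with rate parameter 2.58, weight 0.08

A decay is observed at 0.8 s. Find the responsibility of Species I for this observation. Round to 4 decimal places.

0.9305

Posterior ∝ prior × likelihood, so P(k | x) ∝ π_k f_k(x); normalise over all components.
Component likelihoods at x = 0.8 s:
  L_I = 0.381107
  L_II = 0.327519
Multiply by the mixture weights:
  π_I·L_I = 0.92 × 0.381107 = 0.350618
  π_II·L_II = 0.08 × 0.327519 = 0.0262015
Evidence: 0.350618 + 0.0262015 = 0.37682
P(Species I | 0.8 s) ≈ 0.9305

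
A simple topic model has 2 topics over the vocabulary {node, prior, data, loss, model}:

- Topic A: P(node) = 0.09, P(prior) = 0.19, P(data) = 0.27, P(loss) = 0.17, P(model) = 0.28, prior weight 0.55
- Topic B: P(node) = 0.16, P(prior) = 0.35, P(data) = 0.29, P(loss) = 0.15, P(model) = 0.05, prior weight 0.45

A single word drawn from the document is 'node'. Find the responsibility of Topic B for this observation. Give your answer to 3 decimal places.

Posterior ∝ prior × likelihood, so P(k | x) ∝ P(Z=k) f_k(x); normalise over all components.
Evaluate each component's likelihood at the observed value:
  p_A = 0.09
  p_B = 0.16
Weight by the priors:
  P(Z=A)·p_A = 0.55 × 0.09 = 0.0495
  P(Z=B)·p_B = 0.45 × 0.16 = 0.072
Evidence: 0.0495 + 0.072 = 0.1215
Responsibility of Topic B: 0.072 / 0.1215 ≈ 0.593

0.593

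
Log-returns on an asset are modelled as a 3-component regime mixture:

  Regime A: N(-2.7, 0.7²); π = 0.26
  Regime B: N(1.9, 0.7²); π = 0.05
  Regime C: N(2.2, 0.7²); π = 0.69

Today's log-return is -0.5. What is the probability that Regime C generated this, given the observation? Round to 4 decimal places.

Posterior ∝ prior × likelihood, so P(k | x) ∝ π_k f_k(x); normalise over all components.
Evaluate each component's likelihood at the observed value:
  f_A = (1/(0.7·√(2π)))·exp(−(-0.5−-2.7)²/(2·0.7²)) = 0.569918·exp(-4.93878) = 0.00408253
  f_B = (1/(0.7·√(2π)))·exp(−(-0.5−1.9)²/(2·0.7²)) = 0.569918·exp(-5.87755) = 0.0015967
  f_C = (1/(0.7·√(2π)))·exp(−(-0.5−2.2)²/(2·0.7²)) = 0.569918·exp(-7.43878) = 0.000335114
Weight by the priors:
  π_A·f_A = 0.26 × 0.00408253 = 0.00106146
  π_B·f_B = 0.05 × 0.0015967 = 7.98351e-05
  π_C·f_C = 0.69 × 0.000335114 = 0.000231229
Evidence: 0.00106146 + 7.98351e-05 + 0.000231229 = 0.00137252
P(Regime C | the observation) ≈ 0.1685

0.1685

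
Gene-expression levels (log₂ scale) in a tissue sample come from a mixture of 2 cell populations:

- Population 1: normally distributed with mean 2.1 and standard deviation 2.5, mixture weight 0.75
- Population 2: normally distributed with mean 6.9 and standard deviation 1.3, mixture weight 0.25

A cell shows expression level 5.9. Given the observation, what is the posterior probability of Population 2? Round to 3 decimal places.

0.602

By Bayes' theorem, P(k | x) = π_k f_k(x) / Σ_j π_j f_j(x).
Component likelihoods at x = 5.9:
  f_1 = 0.0502659
  f_2 = 0.228285
Prior × likelihood for each component:
  π_1·f_1 = 0.75 × 0.0502659 = 0.0376994
  π_2·f_2 = 0.25 × 0.228285 = 0.0570712
Sum: 0.0376994 + 0.0570712 = 0.0947706
Responsibility of Population 2: 0.0570712 / 0.0947706 ≈ 0.602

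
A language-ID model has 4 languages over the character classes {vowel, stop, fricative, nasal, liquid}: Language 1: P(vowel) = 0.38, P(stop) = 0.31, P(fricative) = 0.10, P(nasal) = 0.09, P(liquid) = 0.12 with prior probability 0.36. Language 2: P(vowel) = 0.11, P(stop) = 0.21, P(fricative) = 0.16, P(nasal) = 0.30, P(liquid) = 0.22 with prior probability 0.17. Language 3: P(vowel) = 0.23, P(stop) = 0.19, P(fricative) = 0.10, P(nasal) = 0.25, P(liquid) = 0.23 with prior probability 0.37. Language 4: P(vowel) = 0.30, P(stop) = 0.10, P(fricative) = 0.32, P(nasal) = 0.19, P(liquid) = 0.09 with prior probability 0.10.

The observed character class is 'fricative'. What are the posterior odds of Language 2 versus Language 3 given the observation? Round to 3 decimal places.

0.735

Only the two components matter; the odds are (π_i f_i(x)) / (π_j f_j(x)).
Categorical probabilities:
  L_1 = P(fricative | comp) = 0.10
  L_2 = P(fricative | comp) = 0.16
  L_3 = P(fricative | comp) = 0.10
  L_4 = P(fricative | comp) = 0.32
0.0272 / 0.037 ≈ 0.735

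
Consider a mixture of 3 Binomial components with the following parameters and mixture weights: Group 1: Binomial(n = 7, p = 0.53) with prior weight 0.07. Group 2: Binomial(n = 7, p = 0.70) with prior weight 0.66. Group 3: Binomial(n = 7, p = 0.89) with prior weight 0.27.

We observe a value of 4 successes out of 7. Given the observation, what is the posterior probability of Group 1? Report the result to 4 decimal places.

By Bayes' theorem, P(k | x) = w_k f_k(x) / Σ_j w_j f_j(x).
Binomial probabilities:
  L_1 = C(7,4)·0.53^4·0.47^3 = 35·0.0789048·0.103823 = 0.286725
  L_2 = C(7,4)·0.70^4·0.30^3 = 35·0.2401·0.027 = 0.226895
  L_3 = C(7,4)·0.89^4·0.11^3 = 35·0.627422·0.001331 = 0.0292285
Unnormalised posteriors:
  w_1·L_1 = 0.07 × 0.286725 = 0.0200707
  w_2·L_2 = 0.66 × 0.226895 = 0.14975
  w_3·L_3 = 0.27 × 0.0292285 = 0.00789169
Marginal: 0.0200707 + 0.14975 + 0.00789169 = 0.177713
Responsibility of Group 1: 0.0200707 / 0.177713 ≈ 0.1129

0.1129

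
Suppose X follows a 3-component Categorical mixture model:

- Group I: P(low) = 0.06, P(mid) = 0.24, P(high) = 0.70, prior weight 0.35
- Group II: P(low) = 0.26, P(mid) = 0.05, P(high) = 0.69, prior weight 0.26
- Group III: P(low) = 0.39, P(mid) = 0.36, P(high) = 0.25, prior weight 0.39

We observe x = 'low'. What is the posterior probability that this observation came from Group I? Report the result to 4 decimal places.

0.0872

By Bayes' theorem, P(k | x) = π_k f_k(x) / Σ_j π_j f_j(x).
Evaluate each component's likelihood at the observed value:
  f_I = P(low | comp) = 0.06
  f_II = P(low | comp) = 0.26
  f_III = P(low | comp) = 0.39
Multiply by the mixture weights:
  π_I·f_I = 0.35 × 0.06 = 0.021
  π_II·f_II = 0.26 × 0.26 = 0.0676
  π_III·f_III = 0.39 × 0.39 = 0.1521
Marginal: 0.021 + 0.0676 + 0.1521 = 0.2407
P(Group I | x) ≈ 0.0872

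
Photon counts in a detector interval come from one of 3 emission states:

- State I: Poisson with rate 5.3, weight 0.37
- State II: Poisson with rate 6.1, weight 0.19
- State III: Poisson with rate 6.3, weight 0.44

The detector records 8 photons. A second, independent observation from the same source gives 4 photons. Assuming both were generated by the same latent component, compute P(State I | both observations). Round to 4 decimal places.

Posterior ∝ prior × likelihood, so P(k | x) ∝ P(Z=k) f_k(x); normalise over all components.
Since both observations come from the same component, the likelihood for component k is f_k(x₁)·f_k(x₂).
  p_I = [e^(−5.3)·5.3^8/8! = 0.0770772] × [0.164109] = 0.012649
  p_II = [e^(−6.1)·6.1^8/8! = 0.10664] × [0.129393] = 0.0137986
  p_III = [e^(−6.3)·6.3^8/8! = 0.113018] × [0.12053] = 0.0136221
Multiply by the mixture weights:
  P(Z=I)·p_I = 0.37 × 0.012649 = 0.00468014
  P(Z=II)·p_II = 0.19 × 0.0137986 = 0.00262173
  P(Z=III)·p_III = 0.44 × 0.0136221 = 0.00599373
Marginal: 0.00468014 + 0.00262173 + 0.00599373 = 0.0132956
P(State I | data) ≈ 0.3520

0.3520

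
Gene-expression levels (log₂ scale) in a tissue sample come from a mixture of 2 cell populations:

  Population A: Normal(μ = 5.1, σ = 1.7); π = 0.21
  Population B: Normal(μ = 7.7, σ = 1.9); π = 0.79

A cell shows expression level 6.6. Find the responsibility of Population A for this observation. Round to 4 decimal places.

By Bayes' theorem, P(k | x) = π_k f_k(x) / Σ_j π_j f_j(x).
Component likelihoods at x = 6.6:
  f_A = (1/(1.7·√(2π)))·exp(−(6.6−5.1)²/(2·1.7²)) = 0.234672·exp(-0.38927) = 0.159002
  f_B = (1/(1.9·√(2π)))·exp(−(6.6−7.7)²/(2·1.9²)) = 0.209970·exp(-0.16759) = 0.177571
Multiply by the mixture weights:
  π_A·f_A = 0.21 × 0.159002 = 0.0333904
  π_B·f_B = 0.79 × 0.177571 = 0.140281
Marginal: 0.0333904 + 0.140281 = 0.173672
P(Population A | x) ≈ 0.1923

0.1923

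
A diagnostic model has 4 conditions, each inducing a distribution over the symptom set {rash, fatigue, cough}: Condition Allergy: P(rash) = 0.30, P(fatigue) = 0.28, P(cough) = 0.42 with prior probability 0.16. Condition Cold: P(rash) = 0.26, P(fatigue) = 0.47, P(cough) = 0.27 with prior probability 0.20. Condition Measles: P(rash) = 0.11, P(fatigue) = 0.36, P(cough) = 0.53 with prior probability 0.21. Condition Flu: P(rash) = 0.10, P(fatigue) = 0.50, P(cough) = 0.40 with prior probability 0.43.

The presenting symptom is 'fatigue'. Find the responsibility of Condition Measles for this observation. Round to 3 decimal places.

0.176

By Bayes' theorem, P(k | x) = P(Z=k) f_k(x) / Σ_j P(Z=j) f_j(x).
Evaluate each component's likelihood at the observed value:
  p_Allergy = P(fatigue | comp) = 0.28
  p_Cold = P(fatigue | comp) = 0.47
  p_Measles = P(fatigue | comp) = 0.36
  p_Flu = P(fatigue | comp) = 0.50
Unnormalised posteriors:
  P(Z=Allergy)·p_Allergy = 0.16 × 0.28 = 0.0448
  P(Z=Cold)·p_Cold = 0.20 × 0.47 = 0.094
  P(Z=Measles)·p_Measles = 0.21 × 0.36 = 0.0756
  P(Z=Flu)·p_Flu = 0.43 × 0.5 = 0.215
Marginal: 0.0448 + 0.094 + 0.0756 + 0.215 = 0.4294
P(Condition Measles | the observation) ≈ 0.176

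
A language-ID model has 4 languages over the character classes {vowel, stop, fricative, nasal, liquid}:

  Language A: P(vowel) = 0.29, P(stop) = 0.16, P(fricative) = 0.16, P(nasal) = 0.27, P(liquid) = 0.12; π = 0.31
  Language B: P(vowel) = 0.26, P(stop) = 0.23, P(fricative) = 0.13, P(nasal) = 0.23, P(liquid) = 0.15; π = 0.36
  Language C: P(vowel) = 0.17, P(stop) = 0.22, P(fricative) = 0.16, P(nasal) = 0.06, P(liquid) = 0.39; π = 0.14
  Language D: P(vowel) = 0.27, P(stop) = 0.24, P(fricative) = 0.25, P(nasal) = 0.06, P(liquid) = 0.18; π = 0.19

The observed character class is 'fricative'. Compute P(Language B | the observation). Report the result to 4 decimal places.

0.2814

By Bayes' theorem, P(k | x) = P(Z=k) f_k(x) / Σ_j P(Z=j) f_j(x).
Evaluate each component's likelihood at the observed value:
  L_A = P(fricative | comp) = 0.16
  L_B = P(fricative | comp) = 0.13
  L_C = P(fricative | comp) = 0.16
  L_D = P(fricative | comp) = 0.25
Weight by the priors:
  P(Z=A)·L_A = 0.31 × 0.16 = 0.0496
  P(Z=B)·L_B = 0.36 × 0.13 = 0.0468
  P(Z=C)·L_C = 0.14 × 0.16 = 0.0224
  P(Z=D)·L_D = 0.19 × 0.25 = 0.0475
Marginal: 0.0496 + 0.0468 + 0.0224 + 0.0475 = 0.1663
P(Language B | x) = 0.0468 / 0.1663 ≈ 0.2814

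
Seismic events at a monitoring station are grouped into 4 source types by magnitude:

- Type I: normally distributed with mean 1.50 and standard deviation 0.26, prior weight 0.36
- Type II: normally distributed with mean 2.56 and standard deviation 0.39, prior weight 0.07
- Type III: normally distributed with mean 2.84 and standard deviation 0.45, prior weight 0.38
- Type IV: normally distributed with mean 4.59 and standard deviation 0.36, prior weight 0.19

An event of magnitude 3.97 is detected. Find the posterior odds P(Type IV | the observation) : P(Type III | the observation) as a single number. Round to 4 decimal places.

3.3195

Since P(k|x) ∝ P(Z=k) f_k(x), the posterior odds are P(Z=i) f_i(x) / (P(Z=j) f_j(x)).
Normal densities:
  L_I = (1/(0.26·√(2π)))·exp(−(3.97−1.50)²/(2·0.26²)) = 1.534393·exp(-45.12500) = 3.87613e-20
  L_II = (1/(0.39·√(2π)))·exp(−(3.97−2.56)²/(2·0.39²)) = 1.022929·exp(-6.53550) = 0.00148427
  L_III = (1/(0.45·√(2π)))·exp(−(3.97−2.84)²/(2·0.45²)) = 0.886538·exp(-3.15284) = 0.0378823
  L_IV = (1/(0.36·√(2π)))·exp(−(3.97−4.59)²/(2·0.36²)) = 1.108173·exp(-1.48302) = 0.2515
Posterior odds = (P(Z=IV)·L_IV) / (P(Z=III)·L_III) = (0.19·0.2515) / (0.38·0.0378823) = 0.047785 / 0.0143953 ≈ 3.3195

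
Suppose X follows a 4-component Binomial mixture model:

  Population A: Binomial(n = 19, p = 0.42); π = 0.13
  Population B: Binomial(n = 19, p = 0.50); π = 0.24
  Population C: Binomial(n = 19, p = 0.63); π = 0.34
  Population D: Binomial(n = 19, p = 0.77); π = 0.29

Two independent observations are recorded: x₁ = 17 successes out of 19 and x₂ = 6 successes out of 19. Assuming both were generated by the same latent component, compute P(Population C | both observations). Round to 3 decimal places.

Posterior ∝ prior × likelihood, so P(k | x) ∝ π_k f_k(x); normalise over all components.
Since both observations come from the same component, the likelihood for component k is f_k(x₁)·f_k(x₂).
  p_A = [C(19,17)·0.42^17·0.58^2 = 171·3.93766e-07·0.3364 = 2.26511e-05] × [0.125182] = 2.83551e-06
  p_B = [C(19,17)·0.50^17·0.50^2 = 171·7.62939e-06·0.25 = 0.000326157] × [0.0517502] = 1.68787e-05
  p_C = [C(19,17)·0.63^17·0.37^2 = 171·0.000387962·0.1369 = 0.00908215] × [0.00413188] = 3.75264e-05
  p_D = [C(19,17)·0.77^17·0.23^2 = 171·0.0117582·0.0529 = 0.106364] × [2.85028e-05] = 3.03167e-06
Unnormalised posteriors:
  π_A·p_A = 0.13 × 2.83551e-06 = 3.68617e-07
  π_B·p_B = 0.24 × 1.68787e-05 = 4.05088e-06
  π_C·p_C = 0.34 × 3.75264e-05 = 1.2759e-05
  π_D·p_D = 0.29 × 3.03167e-06 = 8.79185e-07
Evidence: 3.68617e-07 + 4.05088e-06 + 1.2759e-05 + 8.79185e-07 = 1.80576e-05
So the posterior for Population C is 1.2759e-05 / 1.80576e-05 ≈ 0.707.

0.707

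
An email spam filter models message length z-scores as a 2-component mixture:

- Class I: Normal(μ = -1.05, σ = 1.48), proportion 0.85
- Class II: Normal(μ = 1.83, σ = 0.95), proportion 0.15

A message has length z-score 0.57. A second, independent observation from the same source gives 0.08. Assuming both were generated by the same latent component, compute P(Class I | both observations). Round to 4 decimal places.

0.9265

Apply Bayes' rule: the posterior for each component is proportional to its prior times its likelihood at x.
Since both observations come from the same component, the likelihood for component k is f_k(x₁)·f_k(x₂).
  f_I = [0.148073] × [0.201401] = 0.0298221
  f_II = [0.174261] × [0.0769714] = 0.0134131
Multiply by the mixture weights:
  P(Z=I)·f_I = 0.85 × 0.0298221 = 0.0253488
  P(Z=II)·f_II = 0.15 × 0.0134131 = 0.00201197
Marginal: 0.0253488 + 0.00201197 = 0.0273607
P(Class I | x) ≈ 0.9265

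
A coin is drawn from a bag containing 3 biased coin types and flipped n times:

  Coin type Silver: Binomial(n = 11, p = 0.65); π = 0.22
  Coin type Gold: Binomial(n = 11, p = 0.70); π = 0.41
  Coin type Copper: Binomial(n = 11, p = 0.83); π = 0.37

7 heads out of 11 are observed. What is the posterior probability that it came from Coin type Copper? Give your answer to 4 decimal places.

Apply Bayes' rule: the posterior for each component is proportional to its prior times its likelihood at x.
Component likelihoods at x = 7 heads out of 11:
  L_Silver = C(11,7)·0.65^7·0.35^4 = 330·0.0490223·0.0150062 = 0.242761
  L_Gold = C(11,7)·0.70^7·0.30^4 = 330·0.0823543·0.0081 = 0.220133
  L_Copper = C(11,7)·0.83^7·0.17^4 = 330·0.271361·0.00083521 = 0.0747922
Unnormalised posteriors:
  P(Z=Silver)·L_Silver = 0.22 × 0.242761 = 0.0534075
  P(Z=Gold)·L_Gold = 0.41 × 0.220133 = 0.0902545
  P(Z=Copper)·L_Copper = 0.37 × 0.0747922 = 0.0276731
Evidence: 0.0534075 + 0.0902545 + 0.0276731 = 0.171335
P(Coin type Copper | the observation) = 0.0276731 / 0.171335 ≈ 0.1615

0.1615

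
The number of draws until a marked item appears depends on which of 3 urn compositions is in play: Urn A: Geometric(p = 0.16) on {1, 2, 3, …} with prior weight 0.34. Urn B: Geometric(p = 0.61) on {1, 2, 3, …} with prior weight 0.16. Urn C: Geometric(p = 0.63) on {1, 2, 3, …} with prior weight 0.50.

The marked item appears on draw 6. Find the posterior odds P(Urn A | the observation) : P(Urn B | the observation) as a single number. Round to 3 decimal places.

Since P(k|x) ∝ P(Z=k) f_k(x), the posterior odds are P(Z=i) f_i(x) / (P(Z=j) f_j(x)).
Geometric probabilities:
  p_A = 0.0669139
  p_B = 0.00550368
  p_C = 0.00436867
0.0227507 / 0.000880588 ≈ 25.836

25.836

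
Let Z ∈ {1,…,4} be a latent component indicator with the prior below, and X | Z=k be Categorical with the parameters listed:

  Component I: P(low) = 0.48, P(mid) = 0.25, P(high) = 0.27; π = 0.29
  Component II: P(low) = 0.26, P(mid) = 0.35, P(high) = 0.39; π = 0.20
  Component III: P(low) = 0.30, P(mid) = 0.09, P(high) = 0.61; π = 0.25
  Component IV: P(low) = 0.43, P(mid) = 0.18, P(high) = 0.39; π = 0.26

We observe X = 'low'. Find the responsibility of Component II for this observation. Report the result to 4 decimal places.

0.1376

By Bayes' theorem, P(k | x) = P(Z=k) f_k(x) / Σ_j P(Z=j) f_j(x).
Evaluate each component's likelihood at the observed value:
  f_I = 0.48
  f_II = 0.26
  f_III = 0.3
  f_IV = 0.43
Unnormalised posteriors:
  P(Z=I)·f_I = 0.29 × 0.48 = 0.1392
  P(Z=II)·f_II = 0.20 × 0.26 = 0.052
  P(Z=III)·f_III = 0.25 × 0.3 = 0.075
  P(Z=IV)·f_IV = 0.26 × 0.43 = 0.1118
Marginal: 0.1392 + 0.052 + 0.075 + 0.1118 = 0.378
So the posterior for Component II is 0.052 / 0.378 ≈ 0.1376.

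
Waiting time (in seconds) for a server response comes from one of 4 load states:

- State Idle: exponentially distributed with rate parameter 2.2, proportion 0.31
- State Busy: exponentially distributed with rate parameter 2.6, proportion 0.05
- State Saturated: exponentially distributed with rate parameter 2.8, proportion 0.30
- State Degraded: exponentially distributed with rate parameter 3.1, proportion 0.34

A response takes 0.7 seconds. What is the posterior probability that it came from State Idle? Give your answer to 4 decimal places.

0.3602

P(component k | x) = P(Z=k)·f_k(x) / marginal(x), where marginal(x) = Σ_j P(Z=j)·f_j(x).
Exponential densities:
  f_Idle = 0.471638
  f_Busy = 0.421267
  f_Saturated = 0.394404
  f_Degraded = 0.353951
Multiply by the mixture weights:
  P(Z=Idle)·f_Idle = 0.31 × 0.471638 = 0.146208
  P(Z=Busy)·f_Busy = 0.05 × 0.421267 = 0.0210633
  P(Z=Saturated)·f_Saturated = 0.30 × 0.394404 = 0.118321
  P(Z=Degraded)·f_Degraded = 0.34 × 0.353951 = 0.120343
Denominator: 0.146208 + 0.0210633 + 0.118321 + 0.120343 = 0.405936
So the posterior for State Idle is 0.146208 / 0.405936 ≈ 0.3602.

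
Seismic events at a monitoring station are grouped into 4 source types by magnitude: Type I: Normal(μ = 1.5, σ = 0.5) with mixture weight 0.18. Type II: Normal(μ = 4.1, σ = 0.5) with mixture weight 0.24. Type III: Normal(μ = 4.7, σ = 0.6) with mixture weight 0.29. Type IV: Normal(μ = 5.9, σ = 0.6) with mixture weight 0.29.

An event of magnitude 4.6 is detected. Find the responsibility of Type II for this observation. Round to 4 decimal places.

P(component k | x) = P(Z=k)·f_k(x) / marginal(x), where marginal(x) = Σ_j P(Z=j)·f_j(x).
Evaluate each component's likelihood at the observed value:
  L_I = 3.58757e-09
  L_II = 0.483941
  L_III = 0.655733
  L_IV = 0.0635877
Weight by the priors:
  P(Z=I)·L_I = 0.18 × 3.58757e-09 = 6.45762e-10
  P(Z=II)·L_II = 0.24 × 0.483941 = 0.116146
  P(Z=III)·L_III = 0.29 × 0.655733 = 0.190163
  P(Z=IV)·L_IV = 0.29 × 0.0635877 = 0.0184404
Denominator: 6.45762e-10 + 0.116146 + 0.190163 + 0.0184404 = 0.324749
Responsibility of Type II: 0.116146 / 0.324749 ≈ 0.3576

0.3576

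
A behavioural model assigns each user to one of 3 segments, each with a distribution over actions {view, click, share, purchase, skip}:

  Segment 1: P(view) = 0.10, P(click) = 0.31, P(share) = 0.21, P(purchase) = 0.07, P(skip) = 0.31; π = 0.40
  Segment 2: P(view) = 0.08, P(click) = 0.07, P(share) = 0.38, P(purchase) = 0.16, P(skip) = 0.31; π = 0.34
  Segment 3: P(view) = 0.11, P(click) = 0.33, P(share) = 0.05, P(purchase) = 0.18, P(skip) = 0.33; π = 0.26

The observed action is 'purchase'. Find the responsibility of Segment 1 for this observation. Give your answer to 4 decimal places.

P(component k | x) = π_k·f_k(x) / marginal(x), where marginal(x) = Σ_j π_j·f_j(x).
Evaluate each component's likelihood at the observed value:
  f_1 = P(purchase | comp) = 0.07
  f_2 = P(purchase | comp) = 0.16
  f_3 = P(purchase | comp) = 0.18
Multiply by the mixture weights:
  π_1·f_1 = 0.40 × 0.07 = 0.028
  π_2·f_2 = 0.34 × 0.16 = 0.0544
  π_3·f_3 = 0.26 × 0.18 = 0.0468
Denominator: 0.028 + 0.0544 + 0.0468 = 0.1292
P(Segment 1 | data) ≈ 0.2167

0.2167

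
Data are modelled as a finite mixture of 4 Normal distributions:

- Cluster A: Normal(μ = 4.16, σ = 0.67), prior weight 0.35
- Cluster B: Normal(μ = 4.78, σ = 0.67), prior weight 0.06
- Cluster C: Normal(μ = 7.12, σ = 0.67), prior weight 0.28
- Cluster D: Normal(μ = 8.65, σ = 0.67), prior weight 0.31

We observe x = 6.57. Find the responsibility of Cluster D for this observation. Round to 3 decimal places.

P(component k | x) = π_k·f_k(x) / marginal(x), where marginal(x) = Σ_j π_j·f_j(x).
Evaluate each component's likelihood at the observed value:
  L_A = 0.00092315
  L_B = 0.0167846
  L_C = 0.425115
  L_D = 0.00480859
Prior × likelihood for each component:
  π_A·L_A = 0.35 × 0.00092315 = 0.000323102
  π_B·L_B = 0.06 × 0.0167846 = 0.00100707
  π_C·L_C = 0.28 × 0.425115 = 0.119032
  π_D·L_D = 0.31 × 0.00480859 = 0.00149066
Evidence: 0.000323102 + 0.00100707 + 0.119032 + 0.00149066 = 0.121853
So the posterior for Cluster D is 0.00149066 / 0.121853 ≈ 0.012.

0.012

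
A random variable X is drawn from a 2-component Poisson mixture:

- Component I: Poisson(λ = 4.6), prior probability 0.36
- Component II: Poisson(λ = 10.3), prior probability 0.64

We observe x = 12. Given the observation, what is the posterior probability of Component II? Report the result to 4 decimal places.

P(component k | x) = π_k·f_k(x) / marginal(x), where marginal(x) = Σ_j π_j·f_j(x).
Poisson probabilities:
  f_I = 0.00188366
  f_II = 0.10011
Unnormalised posteriors:
  π_I·f_I = 0.36 × 0.00188366 = 0.000678117
  π_II·f_II = 0.64 × 0.10011 = 0.0640703
Sum: 0.000678117 + 0.0640703 = 0.0647484
Responsibility of Component II: 0.0640703 / 0.0647484 ≈ 0.9895

0.9895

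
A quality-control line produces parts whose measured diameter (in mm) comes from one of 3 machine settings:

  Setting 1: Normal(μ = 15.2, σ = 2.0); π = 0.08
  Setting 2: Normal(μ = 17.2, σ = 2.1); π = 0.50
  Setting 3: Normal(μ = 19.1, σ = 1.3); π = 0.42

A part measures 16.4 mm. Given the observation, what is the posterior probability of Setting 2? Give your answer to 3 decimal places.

Apply Bayes' rule: the posterior for each component is proportional to its prior times its likelihood at x.
Component likelihoods at x = 16.4 mm:
  L_1 = 0.166612
  L_2 = 0.176676
  L_3 = 0.0355041
Weight by the priors:
  w_1·L_1 = 0.08 × 0.166612 = 0.013329
  w_2·L_2 = 0.50 × 0.176676 = 0.088338
  w_3·L_3 = 0.42 × 0.0355041 = 0.0149117
Denominator: 0.013329 + 0.088338 + 0.0149117 = 0.116579
Responsibility of Setting 2: 0.088338 / 0.116579 ≈ 0.758

0.758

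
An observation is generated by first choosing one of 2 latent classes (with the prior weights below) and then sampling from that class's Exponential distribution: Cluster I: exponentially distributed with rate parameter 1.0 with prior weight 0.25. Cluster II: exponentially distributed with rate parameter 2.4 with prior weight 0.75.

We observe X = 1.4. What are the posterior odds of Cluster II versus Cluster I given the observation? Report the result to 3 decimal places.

The posterior odds equal the prior odds times the likelihood ratio: (π_i/π_j)·(f_i(x)/f_j(x)).
Evaluate each component's likelihood at the observed value:
  p_I = 1.0·e^(−1.0·1.4) = 1.0·e^(−1.4000) = 0.246597
  p_II = 2.4·e^(−2.4·1.4) = 2.4·e^(−3.3600) = 0.0833646
Odds = (0.75/0.25) × (0.0833646/0.246597) = 3 × 0.33806 ≈ 1.014

1.014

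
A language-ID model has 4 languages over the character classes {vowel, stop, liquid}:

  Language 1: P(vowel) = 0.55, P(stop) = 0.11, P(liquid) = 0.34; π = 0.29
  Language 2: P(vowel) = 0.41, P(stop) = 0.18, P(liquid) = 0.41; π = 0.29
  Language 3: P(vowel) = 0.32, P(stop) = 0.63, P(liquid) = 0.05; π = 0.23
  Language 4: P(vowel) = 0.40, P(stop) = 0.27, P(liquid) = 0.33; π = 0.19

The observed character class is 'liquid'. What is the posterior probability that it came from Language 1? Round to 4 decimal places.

0.3380

By Bayes' theorem, P(k | x) = π_k f_k(x) / Σ_j π_j f_j(x).
Evaluate each component's likelihood at the observed value:
  p_1 = P(liquid | comp) = 0.34
  p_2 = P(liquid | comp) = 0.41
  p_3 = P(liquid | comp) = 0.05
  p_4 = P(liquid | comp) = 0.33
Unnormalised posteriors:
  π_1·p_1 = 0.29 × 0.34 = 0.0986
  π_2·p_2 = 0.29 × 0.41 = 0.1189
  π_3·p_3 = 0.23 × 0.05 = 0.0115
  π_4·p_4 = 0.19 × 0.33 = 0.0627
Denominator: 0.0986 + 0.1189 + 0.0115 + 0.0627 = 0.2917
Responsibility of Language 1: 0.0986 / 0.2917 ≈ 0.3380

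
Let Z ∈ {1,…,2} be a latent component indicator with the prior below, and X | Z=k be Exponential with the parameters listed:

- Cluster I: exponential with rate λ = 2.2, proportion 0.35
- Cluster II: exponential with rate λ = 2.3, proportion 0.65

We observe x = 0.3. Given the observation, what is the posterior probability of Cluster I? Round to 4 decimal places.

Posterior ∝ prior × likelihood, so P(k | x) ∝ π_k f_k(x); normalise over all components.
Exponential densities:
  p_I = 2.2·e^(−2.2·0.3) = 2.2·e^(−0.6600) = 1.13707
  p_II = 2.3·e^(−2.3·0.3) = 2.3·e^(−0.6900) = 1.15362
Weight by the priors:
  π_I·p_I = 0.35 × 1.13707 = 0.397976
  π_II·p_II = 0.65 × 1.15362 = 0.749856
Marginal: 0.397976 + 0.749856 = 1.14783
So the posterior for Cluster I is 0.397976 / 1.14783 ≈ 0.3467.

0.3467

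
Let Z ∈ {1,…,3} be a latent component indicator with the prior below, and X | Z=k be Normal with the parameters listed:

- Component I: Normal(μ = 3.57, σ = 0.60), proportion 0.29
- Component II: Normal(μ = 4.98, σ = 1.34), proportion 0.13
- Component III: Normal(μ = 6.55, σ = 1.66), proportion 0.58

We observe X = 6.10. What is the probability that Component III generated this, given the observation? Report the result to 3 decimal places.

0.831

The responsibility of component k is π_k f_k(x) divided by Σ_j π_j f_j(x).
Evaluate each component's likelihood at the observed value:
  L_I = (1/(0.60·√(2π)))·exp(−(6.10−3.57)²/(2·0.60²)) = 0.664904·exp(-8.89014) = 9.15842e-05
  L_II = (1/(1.34·√(2π)))·exp(−(6.10−4.98)²/(2·1.34²)) = 0.297718·exp(-0.34930) = 0.209946
  L_III = (1/(1.66·√(2π)))·exp(−(6.10−6.55)²/(2·1.66²)) = 0.240327·exp(-0.03674) = 0.231657
Multiply by the mixture weights:
  π_I·L_I = 0.29 × 9.15842e-05 = 2.65594e-05
  π_II·L_II = 0.13 × 0.209946 = 0.0272929
  π_III·L_III = 0.58 × 0.231657 = 0.134361
Denominator: 2.65594e-05 + 0.0272929 + 0.134361 = 0.16168
So the posterior for Component III is 0.134361 / 0.16168 ≈ 0.831.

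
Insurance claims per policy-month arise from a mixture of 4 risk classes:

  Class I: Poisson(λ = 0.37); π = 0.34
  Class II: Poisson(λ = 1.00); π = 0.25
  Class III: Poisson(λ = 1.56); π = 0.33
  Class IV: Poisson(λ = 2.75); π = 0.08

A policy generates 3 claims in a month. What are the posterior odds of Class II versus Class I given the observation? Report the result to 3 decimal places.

Since P(k|x) ∝ w_k f_k(x), the posterior odds are w_i f_i(x) / (w_j f_j(x)).
Poisson probabilities:
  L_I = e^(−0.37)·0.37^3/3! = 0.00583129
  L_II = e^(−1.00)·1.00^3/3! = 0.0613132
  L_III = e^(−1.56)·1.56^3/3! = 0.132961
  L_IV = e^(−2.75)·2.75^3/3! = 0.221583
0.0153283 / 0.00198264 ≈ 7.731

7.731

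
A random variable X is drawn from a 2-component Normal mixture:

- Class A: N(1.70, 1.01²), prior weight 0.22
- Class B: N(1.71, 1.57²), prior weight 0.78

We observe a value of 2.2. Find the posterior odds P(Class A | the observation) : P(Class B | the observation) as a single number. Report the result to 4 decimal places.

Posterior odds = (w_i f_i(x)) / (w_j f_j(x)); the normalising sum cancels.
Normal densities:
  p_A = (1/(1.01·√(2π)))·exp(−(2.2−1.70)²/(2·1.01²)) = 0.394992·exp(-0.12254) = 0.349439
  p_B = (1/(1.57·√(2π)))·exp(−(2.2−1.71)²/(2·1.57²)) = 0.254103·exp(-0.04870) = 0.242024
Odds = (0.22/0.78) × (0.349439/0.242024) = 0.282051 × 1.44382 ≈ 0.4072

0.4072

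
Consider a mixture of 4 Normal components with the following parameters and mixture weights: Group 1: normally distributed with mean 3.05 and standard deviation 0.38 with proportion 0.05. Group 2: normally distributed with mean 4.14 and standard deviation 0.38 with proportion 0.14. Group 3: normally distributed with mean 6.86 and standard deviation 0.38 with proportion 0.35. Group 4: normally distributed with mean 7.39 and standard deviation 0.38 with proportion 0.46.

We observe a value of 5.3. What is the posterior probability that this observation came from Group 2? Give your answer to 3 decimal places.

Apply Bayes' rule: the posterior for each component is proportional to its prior times its likelihood at x.
Component likelihoods at x = 5.3:
  f_1 = 2.55971e-08
  f_2 = 0.00994551
  f_3 = 0.000229881
  f_4 = 2.83415e-07
Prior × likelihood for each component:
  P(Z=1)·f_1 = 0.05 × 2.55971e-08 = 1.27986e-09
  P(Z=2)·f_2 = 0.14 × 0.00994551 = 0.00139237
  P(Z=3)·f_3 = 0.35 × 0.000229881 = 8.04585e-05
  P(Z=4)·f_4 = 0.46 × 2.83415e-07 = 1.30371e-07
Evidence: 1.27986e-09 + 0.00139237 + 8.04585e-05 + 1.30371e-07 = 0.00147296
Responsibility of Group 2: 0.00139237 / 0.00147296 ≈ 0.945

0.945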